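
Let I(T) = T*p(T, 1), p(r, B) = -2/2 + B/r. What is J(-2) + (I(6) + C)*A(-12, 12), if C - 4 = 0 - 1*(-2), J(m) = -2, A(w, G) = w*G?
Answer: -146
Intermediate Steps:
A(w, G) = G*w
p(r, B) = -1 + B/r (p(r, B) = -2*½ + B/r = -1 + B/r)
C = 6 (C = 4 + (0 - 1*(-2)) = 4 + (0 + 2) = 4 + 2 = 6)
I(T) = 1 - T (I(T) = T*((1 - T)/T) = 1 - T)
J(-2) + (I(6) + C)*A(-12, 12) = -2 + ((1 - 1*6) + 6)*(12*(-12)) = -2 + ((1 - 6) + 6)*(-144) = -2 + (-5 + 6)*(-144) = -2 + 1*(-144) = -2 - 144 = -146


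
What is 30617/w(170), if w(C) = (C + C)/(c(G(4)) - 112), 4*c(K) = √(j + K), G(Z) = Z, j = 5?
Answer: -160289/16 ≈ -10018.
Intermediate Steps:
c(K) = √(5 + K)/4
w(C) = -8*C/445 (w(C) = (C + C)/(√(5 + 4)/4 - 112) = (2*C)/(√9/4 - 112) = (2*C)/((¼)*3 - 112) = (2*C)/(¾ - 112) = (2*C)/(-445/4) = (2*C)*(-4/445) = -8*C/445)
30617/w(170) = 30617/((-8/445*170)) = 30617/(-272/89) = 30617*(-89/272) = -160289/16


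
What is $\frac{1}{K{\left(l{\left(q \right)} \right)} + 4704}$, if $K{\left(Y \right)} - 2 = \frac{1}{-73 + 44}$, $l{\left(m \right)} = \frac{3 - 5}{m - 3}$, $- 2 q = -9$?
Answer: $\frac{29}{136473} \approx 0.0002125$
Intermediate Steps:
$q = \frac{9}{2}$ ($q = \left(- \frac{1}{2}\right) \left(-9\right) = \frac{9}{2} \approx 4.5$)
$l{\left(m \right)} = - \frac{2}{-3 + m}$
$K{\left(Y \right)} = \frac{57}{29}$ ($K{\left(Y \right)} = 2 + \frac{1}{-73 + 44} = 2 + \frac{1}{-29} = 2 - \frac{1}{29} = \frac{57}{29}$)
$\frac{1}{K{\left(l{\left(q \right)} \right)} + 4704} = \frac{1}{\frac{57}{29} + 4704} = \frac{1}{\frac{136473}{29}} = \frac{29}{136473}$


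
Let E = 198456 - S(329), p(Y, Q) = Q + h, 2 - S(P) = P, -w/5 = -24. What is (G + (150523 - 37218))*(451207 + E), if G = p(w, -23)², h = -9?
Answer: 74312706710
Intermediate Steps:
w = 120 (w = -5*(-24) = 120)
S(P) = 2 - P
p(Y, Q) = -9 + Q (p(Y, Q) = Q - 9 = -9 + Q)
E = 198783 (E = 198456 - (2 - 1*329) = 198456 - (2 - 329) = 198456 - 1*(-327) = 198456 + 327 = 198783)
G = 1024 (G = (-9 - 23)² = (-32)² = 1024)
(G + (150523 - 37218))*(451207 + E) = (1024 + (150523 - 37218))*(451207 + 198783) = (1024 + 113305)*649990 = 114329*649990 = 74312706710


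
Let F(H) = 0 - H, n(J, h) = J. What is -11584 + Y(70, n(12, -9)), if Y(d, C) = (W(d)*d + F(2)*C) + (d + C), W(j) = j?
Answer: -6626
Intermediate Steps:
F(H) = -H
Y(d, C) = d + d² - C (Y(d, C) = (d*d + (-1*2)*C) + (d + C) = (d² - 2*C) + (C + d) = d + d² - C)
-11584 + Y(70, n(12, -9)) = -11584 + (70 + 70² - 1*12) = -11584 + (70 + 4900 - 12) = -11584 + 4958 = -6626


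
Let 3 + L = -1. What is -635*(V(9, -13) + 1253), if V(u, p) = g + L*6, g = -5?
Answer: -777240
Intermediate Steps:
L = -4 (L = -3 - 1 = -4)
V(u, p) = -29 (V(u, p) = -5 - 4*6 = -5 - 24 = -29)
-635*(V(9, -13) + 1253) = -635*(-29 + 1253) = -635*1224 = -777240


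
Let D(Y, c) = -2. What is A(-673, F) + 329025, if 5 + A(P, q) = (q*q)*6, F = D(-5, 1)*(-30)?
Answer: 350620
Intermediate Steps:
F = 60 (F = -2*(-30) = 60)
A(P, q) = -5 + 6*q² (A(P, q) = -5 + (q*q)*6 = -5 + q²*6 = -5 + 6*q²)
A(-673, F) + 329025 = (-5 + 6*60²) + 329025 = (-5 + 6*3600) + 329025 = (-5 + 21600) + 329025 = 21595 + 329025 = 350620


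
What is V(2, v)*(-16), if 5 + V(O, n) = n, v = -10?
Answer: 240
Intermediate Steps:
V(O, n) = -5 + n
V(2, v)*(-16) = (-5 - 10)*(-16) = -15*(-16) = 240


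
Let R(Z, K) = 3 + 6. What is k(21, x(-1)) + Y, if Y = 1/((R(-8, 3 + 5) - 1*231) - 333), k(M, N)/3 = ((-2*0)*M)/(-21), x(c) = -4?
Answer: -1/555 ≈ -0.0018018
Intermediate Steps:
k(M, N) = 0 (k(M, N) = 3*(((-2*0)*M)/(-21)) = 3*((0*M)*(-1/21)) = 3*(0*(-1/21)) = 3*0 = 0)
R(Z, K) = 9
Y = -1/555 (Y = 1/((9 - 1*231) - 333) = 1/((9 - 231) - 333) = 1/(-222 - 333) = 1/(-555) = -1/555 ≈ -0.0018018)
k(21, x(-1)) + Y = 0 - 1/555 = -1/555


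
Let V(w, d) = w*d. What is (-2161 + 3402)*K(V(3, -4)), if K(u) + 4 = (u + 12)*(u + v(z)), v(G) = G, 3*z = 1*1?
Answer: -4964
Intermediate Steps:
z = 1/3 (z = (1*1)/3 = (1/3)*1 = 1/3 ≈ 0.33333)
V(w, d) = d*w
K(u) = -4 + (12 + u)*(1/3 + u) (K(u) = -4 + (u + 12)*(u + 1/3) = -4 + (12 + u)*(1/3 + u))
(-2161 + 3402)*K(V(3, -4)) = (-2161 + 3402)*((-4*3)*(37 + 3*(-4*3))/3) = 1241*((1/3)*(-12)*(37 + 3*(-12))) = 1241*((1/3)*(-12)*(37 - 36)) = 1241*((1/3)*(-12)*1) = 1241*(-4) = -4964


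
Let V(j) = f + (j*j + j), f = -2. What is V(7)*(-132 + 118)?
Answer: -756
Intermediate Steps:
V(j) = -2 + j + j² (V(j) = -2 + (j*j + j) = -2 + (j² + j) = -2 + (j + j²) = -2 + j + j²)
V(7)*(-132 + 118) = (-2 + 7 + 7²)*(-132 + 118) = (-2 + 7 + 49)*(-14) = 54*(-14) = -756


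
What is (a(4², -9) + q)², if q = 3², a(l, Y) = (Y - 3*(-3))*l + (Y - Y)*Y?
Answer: 81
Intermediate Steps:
a(l, Y) = l*(9 + Y) (a(l, Y) = (Y + 9)*l + 0*Y = (9 + Y)*l + 0 = l*(9 + Y) + 0 = l*(9 + Y))
q = 9
(a(4², -9) + q)² = (4²*(9 - 9) + 9)² = (16*0 + 9)² = (0 + 9)² = 9² = 81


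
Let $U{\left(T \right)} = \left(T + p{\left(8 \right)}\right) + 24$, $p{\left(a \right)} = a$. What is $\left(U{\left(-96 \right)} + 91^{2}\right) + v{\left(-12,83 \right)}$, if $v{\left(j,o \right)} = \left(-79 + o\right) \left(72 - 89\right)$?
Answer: $8149$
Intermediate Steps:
$v{\left(j,o \right)} = 1343 - 17 o$ ($v{\left(j,o \right)} = \left(-79 + o\right) \left(-17\right) = 1343 - 17 o$)
$U{\left(T \right)} = 32 + T$ ($U{\left(T \right)} = \left(T + 8\right) + 24 = \left(8 + T\right) + 24 = 32 + T$)
$\left(U{\left(-96 \right)} + 91^{2}\right) + v{\left(-12,83 \right)} = \left(\left(32 - 96\right) + 91^{2}\right) + \left(1343 - 1411\right) = \left(-64 + 8281\right) + \left(1343 - 1411\right) = 8217 - 68 = 8149$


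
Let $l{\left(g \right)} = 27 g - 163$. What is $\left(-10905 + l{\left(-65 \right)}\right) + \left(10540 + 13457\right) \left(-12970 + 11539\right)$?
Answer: $-34352530$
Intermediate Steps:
$l{\left(g \right)} = -163 + 27 g$
$\left(-10905 + l{\left(-65 \right)}\right) + \left(10540 + 13457\right) \left(-12970 + 11539\right) = \left(-10905 + \left(-163 + 27 \left(-65\right)\right)\right) + \left(10540 + 13457\right) \left(-12970 + 11539\right) = \left(-10905 - 1918\right) + 23997 \left(-1431\right) = \left(-10905 - 1918\right) - 34339707 = -12823 - 34339707 = -34352530$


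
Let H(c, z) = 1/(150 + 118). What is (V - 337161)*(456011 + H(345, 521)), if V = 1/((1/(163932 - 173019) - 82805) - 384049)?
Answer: -87401536290748362066237/568468508066 ≈ -1.5375e+11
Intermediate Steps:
H(c, z) = 1/268
V = -9087/4242302299 (V = 1/((1/(-9087) - 82805) - 384049) = 1/((-1/9087 - 82805) - 384049) = 1/(-752449036/9087 - 384049) = 1/(-4242302299/9087) = -9087/4242302299 ≈ -2.1420e-6)
(V - 337161)*(456011 + H(345, 521)) = (-9087/4242302299 - 337161)*(456011 + 1/268) = -1430338885442226/4242302299*122210949/268 = -87401536290748362066237/568468508066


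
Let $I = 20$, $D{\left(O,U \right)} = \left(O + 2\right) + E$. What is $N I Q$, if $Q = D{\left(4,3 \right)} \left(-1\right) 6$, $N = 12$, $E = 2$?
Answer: $-11520$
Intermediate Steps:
$D{\left(O,U \right)} = 4 + O$ ($D{\left(O,U \right)} = \left(O + 2\right) + 2 = \left(2 + O\right) + 2 = 4 + O$)
$Q = -48$ ($Q = \left(4 + 4\right) \left(-1\right) 6 = 8 \left(-1\right) 6 = \left(-8\right) 6 = -48$)
$N I Q = 12 \cdot 20 \left(-48\right) = 240 \left(-48\right) = -11520$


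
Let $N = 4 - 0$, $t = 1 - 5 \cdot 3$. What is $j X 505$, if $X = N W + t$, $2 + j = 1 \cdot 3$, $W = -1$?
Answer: $-9090$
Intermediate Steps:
$j = 1$ ($j = -2 + 1 \cdot 3 = -2 + 3 = 1$)
$t = -14$ ($t = 1 - 15 = -14$)
$N = 4$ ($N = 4 + 0 = 4$)
$X = -18$ ($X = 4 \left(-1\right) - 14 = -4 - 14 = -18$)
$j X 505 = 1 \left(-18\right) 505 = \left(-18\right) 505 = -9090$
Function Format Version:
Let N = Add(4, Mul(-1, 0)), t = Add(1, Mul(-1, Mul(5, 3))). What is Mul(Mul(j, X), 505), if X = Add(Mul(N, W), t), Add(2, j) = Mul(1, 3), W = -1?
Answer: -9090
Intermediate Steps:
j = 1 (j = Add(-2, Mul(1, 3)) = Add(-2, 3) = 1)
t = -14 (t = Add(1, Mul(-1, 15)) = Add(1, -15) = -14)
N = 4 (N = Add(4, 0) = 4)
X = -18 (X = Add(Mul(4, -1), -14) = Add(-4, -14) = -18)
Mul(Mul(j, X), 505) = Mul(Mul(1, -18), 505) = Mul(-18, 505) = -9090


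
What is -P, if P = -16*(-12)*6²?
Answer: -6912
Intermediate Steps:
P = 6912 (P = 192*36 = 6912)
-P = -1*6912 = -6912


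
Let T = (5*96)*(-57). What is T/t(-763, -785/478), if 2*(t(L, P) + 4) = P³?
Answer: 5976264061440/1357459441 ≈ 4402.5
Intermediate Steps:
t(L, P) = -4 + P³/2
T = -27360 (T = 480*(-57) = -27360)
T/t(-763, -785/478) = -27360/(-4 + (-785/478)³/2) = -27360/(-4 + (½)*(-483736625/109215352)) = -27360/(-4 - 483736625/218430704) = -27360/(-1357459441/218430704) = -27360*(-218430704/1357459441) = 5976264061440/1357459441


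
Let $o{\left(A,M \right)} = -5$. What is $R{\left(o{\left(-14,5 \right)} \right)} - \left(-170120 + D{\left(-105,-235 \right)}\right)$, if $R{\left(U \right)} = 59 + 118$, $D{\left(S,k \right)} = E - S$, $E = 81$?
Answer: $170111$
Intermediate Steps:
$D{\left(S,k \right)} = 81 - S$
$R{\left(U \right)} = 177$
$R{\left(o{\left(-14,5 \right)} \right)} - \left(-170120 + D{\left(-105,-235 \right)}\right) = 177 + \left(170120 - \left(81 - -105\right)\right) = 177 + \left(170120 - \left(81 + 105\right)\right) = 177 + \left(170120 - 186\right) = 177 + 169934 = 170111$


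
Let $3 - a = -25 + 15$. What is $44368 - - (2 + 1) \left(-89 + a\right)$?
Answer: $44140$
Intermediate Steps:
$a = 13$ ($a = 3 - \left(-25 + 15\right) = 3 - -10 = 3 + 10 = 13$)
$44368 - - (2 + 1) \left(-89 + a\right) = 44368 - - (2 + 1) \left(-89 + 13\right) = 44368 - \left(-1\right) 3 \left(-76\right) = 44368 - \left(-3\right) \left(-76\right) = 44368 - 228 = 44140$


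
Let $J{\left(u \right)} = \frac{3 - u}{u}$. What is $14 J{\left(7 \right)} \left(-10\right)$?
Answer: $80$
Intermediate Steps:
$J{\left(u \right)} = \frac{3 - u}{u}$
$14 J{\left(7 \right)} \left(-10\right) = 14 \frac{3 - 7}{7} \left(-10\right) = 14 \cdot \frac{1}{7} \left(-4\right) \left(-10\right) = 14 \left(- \frac{4}{7}\right) \left(-10\right) = \left(-8\right) \left(-10\right) = 80$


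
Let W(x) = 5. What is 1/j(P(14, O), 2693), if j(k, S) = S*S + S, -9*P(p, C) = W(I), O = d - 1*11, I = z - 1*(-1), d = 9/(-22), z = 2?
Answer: 1/7254942 ≈ 1.3784e-7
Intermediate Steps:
d = -9/22 (d = 9*(-1/22) = -9/22 ≈ -0.40909)
I = 3 (I = 2 - 1*(-1) = 2 + 1 = 3)
O = -251/22 (O = -9/22 - 1*11 = -9/22 - 11 = -251/22 ≈ -11.409)
P(p, C) = -5/9 (P(p, C) = -1/9*5 = -5/9)
j(k, S) = S + S**2 (j(k, S) = S**2 + S = S + S**2)
1/j(P(14, O), 2693) = 1/(2693*(1 + 2693)) = 1/(2693*2694) = 1/7254942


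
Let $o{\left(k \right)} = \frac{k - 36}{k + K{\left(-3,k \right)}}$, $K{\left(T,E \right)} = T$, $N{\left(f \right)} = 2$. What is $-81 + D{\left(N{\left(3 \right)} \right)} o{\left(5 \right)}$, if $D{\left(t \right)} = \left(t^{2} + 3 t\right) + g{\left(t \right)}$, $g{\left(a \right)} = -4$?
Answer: $-174$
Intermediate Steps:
$o{\left(k \right)} = \frac{-36 + k}{-3 + k}$ ($o{\left(k \right)} = \frac{k - 36}{k - 3} = \frac{-36 + k}{-3 + k}$)
$D{\left(t \right)} = -4 + t^{2} + 3 t$ ($D{\left(t \right)} = \left(t^{2} + 3 t\right) - 4 = -4 + t^{2} + 3 t$)
$-81 + D{\left(N{\left(3 \right)} \right)} o{\left(5 \right)} = -81 + \left(-4 + 2^{2} + 3 \cdot 2\right) \frac{-36 + 5}{-3 + 5} = -81 + \left(-4 + 4 + 6\right) \frac{1}{2} \left(-31\right) = -81 + 6 \cdot \frac{1}{2} \left(-31\right) = -81 + 6 \left(- \frac{31}{2}\right) = -81 - 93 = -174$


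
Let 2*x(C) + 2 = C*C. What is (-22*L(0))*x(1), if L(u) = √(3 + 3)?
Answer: 11*√6 ≈ 26.944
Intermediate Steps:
x(C) = -1 + C²/2 (x(C) = -1 + (C*C)/2 = -1 + C²/2)
L(u) = √6
(-22*L(0))*x(1) = (-22*√6)*(-1 + (½)*1²) = (-22*√6)*(-1 + (½)*1) = (-22*√6)*(-1 + ½) = -22*√6*(-½) = 11*√6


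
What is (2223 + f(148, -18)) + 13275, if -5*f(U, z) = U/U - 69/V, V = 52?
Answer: 4029497/260 ≈ 15498.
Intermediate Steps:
f(U, z) = 17/260 (f(U, z) = -(U/U - 69/52)/5 = -(1 - 69*1/52)/5 = -(1 - 69/52)/5 = -⅕*(-17/52) = 17/260)
(2223 + f(148, -18)) + 13275 = (2223 + 17/260) + 13275 = 577997/260 + 13275 = 4029497/260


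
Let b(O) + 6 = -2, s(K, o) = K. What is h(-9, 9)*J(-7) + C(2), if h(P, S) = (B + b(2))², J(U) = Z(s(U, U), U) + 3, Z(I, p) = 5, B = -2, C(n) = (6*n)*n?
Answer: 824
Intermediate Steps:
C(n) = 6*n²
b(O) = -8 (b(O) = -6 - 2 = -8)
J(U) = 8 (J(U) = 5 + 3 = 8)
h(P, S) = 100 (h(P, S) = (-2 - 8)² = (-10)² = 100)
h(-9, 9)*J(-7) + C(2) = 100*8 + 6*2² = 800 + 6*4 = 800 + 24 = 824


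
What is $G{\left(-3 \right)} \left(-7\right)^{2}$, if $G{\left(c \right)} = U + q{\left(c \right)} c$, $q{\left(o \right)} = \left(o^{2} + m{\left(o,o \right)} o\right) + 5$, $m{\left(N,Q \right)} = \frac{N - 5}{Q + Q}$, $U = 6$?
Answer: $-1176$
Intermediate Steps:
$m{\left(N,Q \right)} = \frac{-5 + N}{2 Q}$
$q{\left(o \right)} = \frac{5}{2} + o^{2} + \frac{o}{2}$ ($q{\left(o \right)} = \left(o^{2} + \frac{-5 + o}{2 o} o\right) + 5 = \left(o^{2} + \left(- \frac{5}{2} + \frac{o}{2}\right)\right) + 5 = \left(- \frac{5}{2} + o^{2} + \frac{o}{2}\right) + 5 = \frac{5}{2} + o^{2} + \frac{o}{2}$)
$G{\left(c \right)} = 6 + c \left(\frac{5}{2} + c^{2} + \frac{c}{2}\right)$ ($G{\left(c \right)} = 6 + \left(\frac{5}{2} + c^{2} + \frac{c}{2}\right) c = 6 + c \left(\frac{5}{2} + c^{2} + \frac{c}{2}\right)$)
$G{\left(-3 \right)} \left(-7\right)^{2} = \left(6 + \frac{1}{2} \left(-3\right) \left(5 - 3 + 2 \left(-3\right)^{2}\right)\right) \left(-7\right)^{2} = \left(6 + \frac{1}{2} \left(-3\right) \left(5 - 3 + 2 \cdot 9\right)\right) 49 = \left(6 + \frac{1}{2} \left(-3\right) \left(5 - 3 + 18\right)\right) 49 = \left(6 + \frac{1}{2} \left(-3\right) 20\right) 49 = \left(6 - 30\right) 49 = \left(-24\right) 49 = -1176$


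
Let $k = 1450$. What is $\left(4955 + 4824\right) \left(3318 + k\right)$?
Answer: $46626272$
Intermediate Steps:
$\left(4955 + 4824\right) \left(3318 + k\right) = \left(4955 + 4824\right) \left(3318 + 1450\right) = 9779 \cdot 4768 = 46626272$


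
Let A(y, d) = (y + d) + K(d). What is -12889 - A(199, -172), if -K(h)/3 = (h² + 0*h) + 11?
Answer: 75869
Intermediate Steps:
K(h) = -33 - 3*h² (K(h) = -3*((h² + 0*h) + 11) = -3*((h² + 0) + 11) = -3*(h² + 11) = -3*(11 + h²) = -33 - 3*h²)
A(y, d) = -33 + d + y - 3*d² (A(y, d) = (y + d) + (-33 - 3*d²) = (d + y) + (-33 - 3*d²) = -33 + d + y - 3*d²)
-12889 - A(199, -172) = -12889 - (-33 - 172 + 199 - 3*(-172)²) = -12889 - (-33 - 172 + 199 - 3*29584) = -12889 - (-33 - 172 + 199 - 88752) = -12889 - 1*(-88758) = -12889 + 88758 = 75869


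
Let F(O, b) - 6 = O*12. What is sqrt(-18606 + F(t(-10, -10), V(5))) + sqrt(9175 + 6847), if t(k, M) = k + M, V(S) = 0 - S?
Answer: sqrt(16022) + 2*I*sqrt(4710) ≈ 126.58 + 137.26*I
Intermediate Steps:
V(S) = -S
t(k, M) = M + k
F(O, b) = 6 + 12*O (F(O, b) = 6 + O*12 = 6 + 12*O)
sqrt(-18606 + F(t(-10, -10), V(5))) + sqrt(9175 + 6847) = sqrt(-18606 + (6 + 12*(-10 - 10))) + sqrt(9175 + 6847) = sqrt(-18606 + (6 + 12*(-20))) + sqrt(16022) = sqrt(-18606 + (6 - 240)) + sqrt(16022) = sqrt(-18606 - 234) + sqrt(16022) = sqrt(-18840) + sqrt(16022) = 2*I*sqrt(4710) + sqrt(16022) = sqrt(16022) + 2*I*sqrt(4710)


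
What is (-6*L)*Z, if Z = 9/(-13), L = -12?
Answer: -648/13 ≈ -49.846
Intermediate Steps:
Z = -9/13 (Z = 9*(-1/13) = -9/13 ≈ -0.69231)
(-6*L)*Z = -6*(-12)*(-9/13) = 72*(-9/13) = -648/13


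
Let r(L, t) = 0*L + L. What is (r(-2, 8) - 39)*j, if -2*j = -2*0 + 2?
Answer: 41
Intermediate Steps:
r(L, t) = L (r(L, t) = 0 + L = L)
j = -1 (j = -(-2*0 + 2)/2 = -(0 + 2)/2 = -½*2 = -1)
(r(-2, 8) - 39)*j = (-2 - 39)*(-1) = -41*(-1) = 41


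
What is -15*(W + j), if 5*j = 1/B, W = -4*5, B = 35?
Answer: 10497/35 ≈ 299.91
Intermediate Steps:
W = -20
j = 1/175 (j = (⅕)/35 = (⅕)*(1/35) = 1/175 ≈ 0.0057143)
-15*(W + j) = -15*(-20 + 1/175) = -15*(-3499/175) = 10497/35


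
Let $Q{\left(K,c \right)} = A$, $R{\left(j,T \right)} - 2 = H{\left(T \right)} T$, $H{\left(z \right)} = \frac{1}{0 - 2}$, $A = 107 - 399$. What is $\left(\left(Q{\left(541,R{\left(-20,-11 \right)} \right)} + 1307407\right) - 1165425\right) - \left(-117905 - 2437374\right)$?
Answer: $2696969$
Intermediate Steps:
$A = -292$ ($A = 107 - 399 = -292$)
$H{\left(z \right)} = - \frac{1}{2}$ ($H{\left(z \right)} = \frac{1}{-2} = - \frac{1}{2}$)
$R{\left(j,T \right)} = 2 - \frac{T}{2}$
$Q{\left(K,c \right)} = -292$
$\left(\left(Q{\left(541,R{\left(-20,-11 \right)} \right)} + 1307407\right) - 1165425\right) - \left(-117905 - 2437374\right) = \left(\left(-292 + 1307407\right) - 1165425\right) - \left(-117905 - 2437374\right) = \left(1307115 - 1165425\right) - \left(-117905 - 2437374\right) = 141690 - -2555279 = 141690 + 2555279 = 2696969$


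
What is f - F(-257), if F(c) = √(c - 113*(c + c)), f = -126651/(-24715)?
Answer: 126651/24715 - 15*√257 ≈ -235.34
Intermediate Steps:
f = 126651/24715 (f = -126651*(-1/24715) = 126651/24715 ≈ 5.1245)
F(c) = 15*√(-c) (F(c) = √(c - 226*c) = √(-225*c) = 15*√(-c))
f - F(-257) = 126651/24715 - 15*√(-1*(-257)) = 126651/24715 - 15*√257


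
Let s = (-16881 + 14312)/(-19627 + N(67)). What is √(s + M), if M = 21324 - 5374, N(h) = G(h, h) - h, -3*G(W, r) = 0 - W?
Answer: √55550639917355/59015 ≈ 126.29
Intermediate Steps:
G(W, r) = W/3 (G(W, r) = -(0 - W)/3 = -(-1)*W/3 = W/3)
N(h) = -2*h/3 (N(h) = h/3 - h = -2*h/3)
s = 7707/59015 (s = (-16881 + 14312)/(-19627 - ⅔*67) = -2569/(-19627 - 134/3) = -2569/(-59015/3) = -2569*(-3/59015) = 7707/59015 ≈ 0.13059)
M = 15950
√(s + M) = √(7707/59015 + 15950) = √(941296957/59015) = √55550639917355/59015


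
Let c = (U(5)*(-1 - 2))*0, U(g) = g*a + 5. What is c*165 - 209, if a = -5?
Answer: -209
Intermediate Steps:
U(g) = 5 - 5*g (U(g) = g*(-5) + 5 = -5*g + 5 = 5 - 5*g)
c = 0 (c = ((5 - 5*5)*(-1 - 2))*0 = ((5 - 25)*(-3))*0 = -20*(-3)*0 = 60*0 = 0)
c*165 - 209 = 0*165 - 209 = 0 - 209 = -209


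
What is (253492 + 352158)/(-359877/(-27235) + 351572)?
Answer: 16494877750/9575423297 ≈ 1.7226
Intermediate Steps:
(253492 + 352158)/(-359877/(-27235) + 351572) = 605650/(-359877*(-1/27235) + 351572) = 605650/(359877/27235 + 351572) = 605650/(9575423297/27235) = 605650*(27235/9575423297) = 16494877750/9575423297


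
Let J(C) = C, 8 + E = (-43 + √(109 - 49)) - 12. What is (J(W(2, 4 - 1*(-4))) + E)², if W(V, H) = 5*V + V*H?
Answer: 1429 - 148*√15 ≈ 855.80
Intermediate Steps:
W(V, H) = 5*V + H*V
E = -63 + 2*√15 (E = -8 + ((-43 + √(109 - 49)) - 12) = -8 + ((-43 + √60) - 12) = -8 + ((-43 + 2*√15) - 12) = -8 + (-55 + 2*√15) = -63 + 2*√15 ≈ -55.254)
(J(W(2, 4 - 1*(-4))) + E)² = (2*(5 + (4 - 1*(-4))) + (-63 + 2*√15))² = (2*(5 + (4 + 4)) + (-63 + 2*√15))² = (2*(5 + 8) + (-63 + 2*√15))² = (2*13 + (-63 + 2*√15))² = (26 + (-63 + 2*√15))² = (-37 + 2*√15)²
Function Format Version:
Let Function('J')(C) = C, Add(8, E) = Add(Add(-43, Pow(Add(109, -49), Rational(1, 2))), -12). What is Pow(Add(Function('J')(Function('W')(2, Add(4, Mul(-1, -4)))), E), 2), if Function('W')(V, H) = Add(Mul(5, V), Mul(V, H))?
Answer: Add(1429, Mul(-148, Pow(15, Rational(1, 2)))) ≈ 855.80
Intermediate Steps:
Function('W')(V, H) = Add(Mul(5, V), Mul(H, V))
E = Add(-63, Mul(2, Pow(15, Rational(1, 2)))) (E = Add(-8, Add(Add(-43, Pow(Add(109, -49), Rational(1, 2))), -12)) = Add(-8, Add(Add(-43, Pow(60, Rational(1, 2))), -12)) = Add(-8, Add(Add(-43, Mul(2, Pow(15, Rational(1, 2)))), -12)) = Add(-8, Add(-55, Mul(2, Pow(15, Rational(1, 2))))) = Add(-63, Mul(2, Pow(15, Rational(1, 2)))) ≈ -55.254)
Pow(Add(Function('J')(Function('W')(2, Add(4, Mul(-1, -4)))), E), 2) = Pow(Add(Mul(2, Add(5, Add(4, Mul(-1, -4)))), Add(-63, Mul(2, Pow(15, Rational(1, 2))))), 2) = Pow(Add(Mul(2, Add(5, Add(4, 4))), Add(-63, Mul(2, Pow(15, Rational(1, 2))))), 2) = Pow(Add(Mul(2, Add(5, 8)), Add(-63, Mul(2, Pow(15, Rational(1, 2))))), 2) = Pow(Add(Mul(2, 13), Add(-63, Mul(2, Pow(15, Rational(1, 2))))), 2) = Pow(Add(26, Add(-63, Mul(2, Pow(15, Rational(1, 2))))), 2) = Pow(Add(-37, Mul(2, Pow(15, Rational(1, 2)))), 2)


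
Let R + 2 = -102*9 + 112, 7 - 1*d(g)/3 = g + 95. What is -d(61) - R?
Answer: 1255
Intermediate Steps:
d(g) = -264 - 3*g (d(g) = 21 - 3*(g + 95) = 21 - 3*(95 + g) = 21 + (-285 - 3*g) = -264 - 3*g)
R = -808 (R = -2 + (-102*9 + 112) = -2 + (-918 + 112) = -2 - 806 = -808)
-d(61) - R = -(-264 - 3*61) - 1*(-808) = -(-264 - 183) + 808 = -1*(-447) + 808 = 447 + 808 = 1255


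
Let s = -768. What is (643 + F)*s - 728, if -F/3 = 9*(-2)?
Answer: -536024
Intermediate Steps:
F = 54 (F = -27*(-2) = -3*(-18) = 54)
(643 + F)*s - 728 = (643 + 54)*(-768) - 728 = 697*(-768) - 728 = -535296 - 728 = -536024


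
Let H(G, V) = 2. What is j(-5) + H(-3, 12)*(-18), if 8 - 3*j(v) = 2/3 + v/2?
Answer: -589/18 ≈ -32.722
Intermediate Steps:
j(v) = 22/9 - v/6 (j(v) = 8/3 - (2/3 + v/2)/3 = 8/3 - (2*(⅓) + v*(½))/3 = 8/3 - (⅔ + v/2)/3 = 8/3 + (-2/9 - v/6) = 22/9 - v/6)
j(-5) + H(-3, 12)*(-18) = (22/9 - ⅙*(-5)) + 2*(-18) = (22/9 + ⅚) - 36 = 59/18 - 36 = -589/18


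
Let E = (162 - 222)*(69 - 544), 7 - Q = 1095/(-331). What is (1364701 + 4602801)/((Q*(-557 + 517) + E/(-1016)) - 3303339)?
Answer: -501711763148/277761947381 ≈ -1.8063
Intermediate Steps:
Q = 3412/331 (Q = 7 - 1095/(-331) = 7 - 1095*(-1)/331 = 7 - 1*(-1095/331) = 7 + 1095/331 = 3412/331 ≈ 10.308)
E = 28500 (E = -60*(-475) = 28500)
(1364701 + 4602801)/((Q*(-557 + 517) + E/(-1016)) - 3303339) = (1364701 + 4602801)/((3412*(-557 + 517)/331 + 28500/(-1016)) - 3303339) = 5967502/(((3412/331)*(-40) + 28500*(-1/1016)) - 3303339) = 5967502/((-136480/331 - 7125/254) - 3303339) = 5967502/(-37024295/84074 - 3303339) = 5967502/(-277761947381/84074) = 5967502*(-84074/277761947381) = -501711763148/277761947381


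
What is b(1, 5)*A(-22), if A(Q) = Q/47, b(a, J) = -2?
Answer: 44/47 ≈ 0.93617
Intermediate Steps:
A(Q) = Q/47 (A(Q) = Q*(1/47) = Q/47)
b(1, 5)*A(-22) = -2*(-22)/47 = -2*(-22/47) = 44/47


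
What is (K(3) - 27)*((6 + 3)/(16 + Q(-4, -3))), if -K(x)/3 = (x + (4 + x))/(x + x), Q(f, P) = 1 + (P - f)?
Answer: -16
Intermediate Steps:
Q(f, P) = 1 + P - f
K(x) = -3*(4 + 2*x)/(2*x) (K(x) = -3*(x + (4 + x))/(x + x) = -3*(4 + 2*x)/(2*x))
(K(3) - 27)*((6 + 3)/(16 + Q(-4, -3))) = ((-3 - 6/3) - 27)*((6 + 3)/(16 + (1 - 3 - 1*(-4)))) = ((-3 - 6*⅓) - 27)*(9/(16 + (1 - 3 + 4))) = ((-3 - 2) - 27)*(9/(16 + 2)) = (-5 - 27)*(9/18) = -288/18 = -32*½ = -16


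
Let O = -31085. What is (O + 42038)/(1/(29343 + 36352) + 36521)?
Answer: 239852445/799749032 ≈ 0.29991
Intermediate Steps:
(O + 42038)/(1/(29343 + 36352) + 36521) = (-31085 + 42038)/(1/(29343 + 36352) + 36521) = 10953/(1/65695 + 36521) = 10953/(2399247096/65695) = 10953*(65695/2399247096) = 239852445/799749032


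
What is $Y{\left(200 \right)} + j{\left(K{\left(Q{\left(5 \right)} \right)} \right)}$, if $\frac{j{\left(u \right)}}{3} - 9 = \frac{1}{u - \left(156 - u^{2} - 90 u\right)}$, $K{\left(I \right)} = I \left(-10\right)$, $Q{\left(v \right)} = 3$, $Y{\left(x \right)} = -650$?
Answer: $- \frac{412427}{662} \approx -623.0$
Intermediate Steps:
$K{\left(I \right)} = - 10 I$
$j{\left(u \right)} = 27 + \frac{3}{-156 + u^{2} + 91 u}$ ($j{\left(u \right)} = 27 + \frac{3}{u - \left(156 - u^{2} - 90 u\right)} = 27 + \frac{3}{u + \left(-156 + u^{2} + 90 u\right)} = 27 + \frac{3}{-156 + u^{2} + 91 u}$)
$Y{\left(200 \right)} + j{\left(K{\left(Q{\left(5 \right)} \right)} \right)} = -650 + \frac{3 \left(-1403 + 9 \left(\left(-10\right) 3\right)^{2} + 819 \left(\left(-10\right) 3\right)\right)}{-156 + \left(\left(-10\right) 3\right)^{2} + 91 \left(\left(-10\right) 3\right)} = -650 + \frac{3 \left(-1403 + 9 \left(-30\right)^{2} + 819 \left(-30\right)\right)}{-156 + \left(-30\right)^{2} + 91 \left(-30\right)} = -650 + \frac{3 \left(-1403 + 9 \cdot 900 - 24570\right)}{-156 + 900 - 2730} = -650 + \frac{3 \left(-1403 + 8100 - 24570\right)}{-1986} = -650 + 3 \left(- \frac{1}{1986}\right) \left(-17873\right) = -650 + \frac{17873}{662} = - \frac{412427}{662}$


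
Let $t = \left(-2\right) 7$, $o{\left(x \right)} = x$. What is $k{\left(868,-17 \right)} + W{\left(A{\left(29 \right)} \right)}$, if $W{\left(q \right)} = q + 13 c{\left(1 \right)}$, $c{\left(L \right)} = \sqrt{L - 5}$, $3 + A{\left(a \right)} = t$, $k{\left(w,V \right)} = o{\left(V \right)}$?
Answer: $-34 + 26 i \approx -34.0 + 26.0 i$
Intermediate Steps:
$k{\left(w,V \right)} = V$
$t = -14$
$A{\left(a \right)} = -17$ ($A{\left(a \right)} = -3 - 14 = -17$)
$c{\left(L \right)} = \sqrt{-5 + L}$
$W{\left(q \right)} = q + 26 i$ ($W{\left(q \right)} = q + 13 \sqrt{-5 + 1} = q + 13 \sqrt{-4} = q + 13 \cdot 2 i = q + 26 i$)
$k{\left(868,-17 \right)} + W{\left(A{\left(29 \right)} \right)} = -17 - \left(17 - 26 i\right) = -34 + 26 i$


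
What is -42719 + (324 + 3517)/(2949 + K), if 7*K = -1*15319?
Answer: -227409069/5324 ≈ -42714.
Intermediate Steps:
K = -15319/7 (K = (-1*15319)/7 = (⅐)*(-15319) = -15319/7 ≈ -2188.4)
-42719 + (324 + 3517)/(2949 + K) = -42719 + (324 + 3517)/(2949 - 15319/7) = -42719 + 3841/(5324/7) = -42719 + 3841*(7/5324) = -42719 + 26887/5324 = -227409069/5324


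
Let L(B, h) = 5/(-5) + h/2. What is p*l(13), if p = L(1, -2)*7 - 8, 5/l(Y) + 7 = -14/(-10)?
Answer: 275/14 ≈ 19.643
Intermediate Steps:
L(B, h) = -1 + h/2 (L(B, h) = 5*(-⅕) + h*(½) = -1 + h/2)
l(Y) = -25/28 (l(Y) = 5/(-7 - 14/(-10)) = 5/(-7 - 14*(-⅒)) = 5/(-7 + 7/5) = 5/(-28/5) = 5*(-5/28) = -25/28)
p = -22 (p = (-1 + (½)*(-2))*7 - 8 = (-1 - 1)*7 - 8 = -2*7 - 8 = -14 - 8 = -22)
p*l(13) = -22*(-25/28) = 275/14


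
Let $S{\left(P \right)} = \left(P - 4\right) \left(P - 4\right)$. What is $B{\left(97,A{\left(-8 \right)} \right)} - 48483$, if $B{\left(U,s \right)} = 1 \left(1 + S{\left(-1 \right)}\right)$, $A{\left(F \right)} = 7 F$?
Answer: $-48457$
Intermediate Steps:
$S{\left(P \right)} = \left(-4 + P\right)^{2}$ ($S{\left(P \right)} = \left(-4 + P\right) \left(-4 + P\right) = \left(-4 + P\right)^{2}$)
$B{\left(U,s \right)} = 26$ ($B{\left(U,s \right)} = 1 \left(1 + \left(-4 - 1\right)^{2}\right) = 1 \left(1 + \left(-5\right)^{2}\right) = 1 \left(1 + 25\right) = 1 \cdot 26 = 26$)
$B{\left(97,A{\left(-8 \right)} \right)} - 48483 = 26 - 48483 = -48457$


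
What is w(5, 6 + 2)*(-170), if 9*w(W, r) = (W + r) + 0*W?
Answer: -2210/9 ≈ -245.56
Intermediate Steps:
w(W, r) = W/9 + r/9 (w(W, r) = ((W + r) + 0*W)/9 = ((W + r) + 0)/9 = (W + r)/9 = W/9 + r/9)
w(5, 6 + 2)*(-170) = ((1/9)*5 + (6 + 2)/9)*(-170) = (5/9 + (1/9)*8)*(-170) = (5/9 + 8/9)*(-170) = (13/9)*(-170) = -2210/9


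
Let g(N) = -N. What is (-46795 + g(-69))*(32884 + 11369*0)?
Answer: -1536537784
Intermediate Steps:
(-46795 + g(-69))*(32884 + 11369*0) = (-46795 - 1*(-69))*(32884 + 11369*0) = (-46795 + 69)*(32884 + 0) = -46726*32884 = -1536537784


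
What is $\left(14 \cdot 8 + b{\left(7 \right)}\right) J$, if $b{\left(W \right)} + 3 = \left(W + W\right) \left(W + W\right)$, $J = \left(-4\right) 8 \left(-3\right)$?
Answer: $29280$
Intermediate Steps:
$J = 96$ ($J = \left(-32\right) \left(-3\right) = 96$)
$b{\left(W \right)} = -3 + 4 W^{2}$ ($b{\left(W \right)} = -3 + \left(W + W\right) \left(W + W\right) = -3 + 2 W 2 W = -3 + 4 W^{2}$)
$\left(14 \cdot 8 + b{\left(7 \right)}\right) J = \left(14 \cdot 8 - \left(3 - 4 \cdot 7^{2}\right)\right) 96 = \left(112 + \left(-3 + 4 \cdot 49\right)\right) 96 = \left(112 + \left(-3 + 196\right)\right) 96 = \left(112 + 193\right) 96 = 305 \cdot 96 = 29280$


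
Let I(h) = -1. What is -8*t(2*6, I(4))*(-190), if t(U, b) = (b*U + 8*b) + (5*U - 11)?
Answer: 44080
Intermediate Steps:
t(U, b) = -11 + 5*U + 8*b + U*b (t(U, b) = (U*b + 8*b) + (-11 + 5*U) = (8*b + U*b) + (-11 + 5*U) = -11 + 5*U + 8*b + U*b)
-8*t(2*6, I(4))*(-190) = -8*(-11 + 5*(2*6) + 8*(-1) + (2*6)*(-1))*(-190) = -8*(-11 + 5*12 - 8 + 12*(-1))*(-190) = -8*(-11 + 60 - 8 - 12)*(-190) = -8*29*(-190) = -232*(-190) = 44080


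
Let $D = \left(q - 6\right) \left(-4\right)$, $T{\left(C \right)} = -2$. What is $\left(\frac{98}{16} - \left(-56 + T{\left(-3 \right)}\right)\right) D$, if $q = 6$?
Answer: $0$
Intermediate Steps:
$D = 0$ ($D = \left(6 - 6\right) \left(-4\right) = 0 \left(-4\right) = 0$)
$\left(\frac{98}{16} - \left(-56 + T{\left(-3 \right)}\right)\right) D = \left(\frac{98}{16} + \left(56 - -2\right)\right) 0 = \left(98 \cdot \frac{1}{16} + \left(56 + 2\right)\right) 0 = \left(\frac{49}{8} + 58\right) 0 = \frac{513}{8} \cdot 0 = 0$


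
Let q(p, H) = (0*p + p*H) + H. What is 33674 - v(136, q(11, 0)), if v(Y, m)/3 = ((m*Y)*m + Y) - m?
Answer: 33266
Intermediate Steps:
q(p, H) = H + H*p (q(p, H) = (0 + H*p) + H = H*p + H = H + H*p)
v(Y, m) = -3*m + 3*Y + 3*Y*m**2 (v(Y, m) = 3*(((m*Y)*m + Y) - m) = 3*(((Y*m)*m + Y) - m) = 3*((Y*m**2 + Y) - m) = 3*((Y + Y*m**2) - m) = 3*(Y - m + Y*m**2) = -3*m + 3*Y + 3*Y*m**2)
33674 - v(136, q(11, 0)) = 33674 - (-0*(1 + 11) + 3*136 + 3*136*(0*(1 + 11))**2) = 33674 - (-0*12 + 408 + 3*136*(0*12)**2) = 33674 - (-3*0 + 408 + 3*136*0**2) = 33674 - (0 + 408 + 3*136*0) = 33674 - (0 + 408 + 0) = 33674 - 1*408 = 33674 - 408 = 33266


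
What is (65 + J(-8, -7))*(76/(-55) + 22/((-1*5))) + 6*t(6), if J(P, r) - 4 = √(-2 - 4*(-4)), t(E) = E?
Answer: -19962/55 - 318*√14/55 ≈ -384.58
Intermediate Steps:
J(P, r) = 4 + √14 (J(P, r) = 4 + √(-2 - 4*(-4)) = 4 + √(-2 + 16) = 4 + √14)
(65 + J(-8, -7))*(76/(-55) + 22/((-1*5))) + 6*t(6) = (65 + (4 + √14))*(76/(-55) + 22/((-1*5))) + 6*6 = (69 + √14)*(76*(-1/55) + 22/(-5)) + 36 = (69 + √14)*(-76/55 + 22*(-⅕)) + 36 = (69 + √14)*(-76/55 - 22/5) + 36 = (69 + √14)*(-318/55) + 36 = (-21942/55 - 318*√14/55) + 36 = -19962/55 - 318*√14/55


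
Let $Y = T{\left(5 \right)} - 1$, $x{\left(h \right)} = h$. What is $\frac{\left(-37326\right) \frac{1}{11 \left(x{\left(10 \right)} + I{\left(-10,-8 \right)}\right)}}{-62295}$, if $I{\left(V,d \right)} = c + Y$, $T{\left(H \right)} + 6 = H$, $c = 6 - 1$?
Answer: $\frac{12442}{2969395} \approx 0.0041901$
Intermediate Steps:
$c = 5$
$T{\left(H \right)} = -6 + H$
$Y = -2$ ($Y = \left(-6 + 5\right) - 1 = -1 - 1 = -2$)
$I{\left(V,d \right)} = 3$ ($I{\left(V,d \right)} = 5 - 2 = 3$)
$\frac{\left(-37326\right) \frac{1}{11 \left(x{\left(10 \right)} + I{\left(-10,-8 \right)}\right)}}{-62295} = \frac{\left(-37326\right) \frac{1}{11 \left(10 + 3\right)}}{-62295} = - \frac{37326}{11 \cdot 13} \left(- \frac{1}{62295}\right) = - \frac{37326}{143} \left(- \frac{1}{62295}\right) = \left(-37326\right) \frac{1}{143} \left(- \frac{1}{62295}\right) = \left(- \frac{37326}{143}\right) \left(- \frac{1}{62295}\right) = \frac{12442}{2969395}$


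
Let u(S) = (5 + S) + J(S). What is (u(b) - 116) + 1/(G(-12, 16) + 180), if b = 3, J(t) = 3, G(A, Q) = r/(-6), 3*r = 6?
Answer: -56592/539 ≈ -104.99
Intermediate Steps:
r = 2 (r = (1/3)*6 = 2)
G(A, Q) = -1/3 (G(A, Q) = 2/(-6) = 2*(-1/6) = -1/3)
u(S) = 8 + S (u(S) = (5 + S) + 3 = 8 + S)
(u(b) - 116) + 1/(G(-12, 16) + 180) = ((8 + 3) - 116) + 1/(-1/3 + 180) = (11 - 116) + 1/(539/3) = -105 + 3/539 = -56592/539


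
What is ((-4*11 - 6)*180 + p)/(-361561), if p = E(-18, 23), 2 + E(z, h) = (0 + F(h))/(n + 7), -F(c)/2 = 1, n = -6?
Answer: 9004/361561 ≈ 0.024903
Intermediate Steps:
F(c) = -2 (F(c) = -2*1 = -2)
E(z, h) = -4 (E(z, h) = -2 + (0 - 2)/(-6 + 7) = -2 - 2/1 = -2 - 2*1 = -2 - 2 = -4)
p = -4
((-4*11 - 6)*180 + p)/(-361561) = ((-4*11 - 6)*180 - 4)/(-361561) = ((-44 - 6)*180 - 4)*(-1/361561) = (-50*180 - 4)*(-1/361561) = (-9000 - 4)*(-1/361561) = -9004*(-1/361561) = 9004/361561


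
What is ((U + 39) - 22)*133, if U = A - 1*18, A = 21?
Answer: 2660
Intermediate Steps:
U = 3 (U = 21 - 1*18 = 21 - 18 = 3)
((U + 39) - 22)*133 = ((3 + 39) - 22)*133 = (42 - 22)*133 = 20*133 = 2660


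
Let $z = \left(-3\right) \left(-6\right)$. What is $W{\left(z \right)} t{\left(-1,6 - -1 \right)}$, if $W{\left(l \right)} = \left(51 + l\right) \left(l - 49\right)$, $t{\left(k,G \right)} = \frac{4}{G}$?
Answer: $- \frac{8556}{7} \approx -1222.3$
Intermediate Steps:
$z = 18$
$W{\left(l \right)} = \left(-49 + l\right) \left(51 + l\right)$ ($W{\left(l \right)} = \left(51 + l\right) \left(-49 + l\right) = \left(-49 + l\right) \left(51 + l\right)$)
$W{\left(z \right)} t{\left(-1,6 - -1 \right)} = \left(-2499 + 18^{2} + 2 \cdot 18\right) \frac{4}{6 - -1} = \left(-2499 + 324 + 36\right) \frac{4}{6 + 1} = - 2139 \cdot \frac{4}{7} = - 2139 \cdot 4 \cdot \frac{1}{7} = \left(-2139\right) \frac{4}{7} = - \frac{8556}{7}$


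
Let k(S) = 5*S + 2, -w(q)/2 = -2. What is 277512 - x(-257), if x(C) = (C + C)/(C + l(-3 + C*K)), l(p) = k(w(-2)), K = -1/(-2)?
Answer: 65214806/235 ≈ 2.7751e+5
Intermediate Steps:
K = 1/2 (K = -1*(-1/2) = 1/2 ≈ 0.50000)
w(q) = 4 (w(q) = -2*(-2) = 4)
k(S) = 2 + 5*S
l(p) = 22 (l(p) = 2 + 5*4 = 2 + 20 = 22)
x(C) = 2*C/(22 + C) (x(C) = (C + C)/(C + 22) = (2*C)/(22 + C) = 2*C/(22 + C))
277512 - x(-257) = 277512 - 2*(-257)/(22 - 257) = 277512 - 2*(-257)/(-235) = 277512 - 2*(-257)*(-1)/235 = 277512 - 1*514/235 = 277512 - 514/235 = 65214806/235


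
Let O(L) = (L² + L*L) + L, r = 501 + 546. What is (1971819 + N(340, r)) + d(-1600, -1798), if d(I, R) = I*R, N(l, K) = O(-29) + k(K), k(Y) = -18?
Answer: 4850254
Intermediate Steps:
r = 1047
O(L) = L + 2*L² (O(L) = (L² + L²) + L = 2*L² + L = L + 2*L²)
N(l, K) = 1635 (N(l, K) = -29*(1 + 2*(-29)) - 18 = -29*(1 - 58) - 18 = -29*(-57) - 18 = 1653 - 18 = 1635)
(1971819 + N(340, r)) + d(-1600, -1798) = (1971819 + 1635) - 1600*(-1798) = 1973454 + 2876800 = 4850254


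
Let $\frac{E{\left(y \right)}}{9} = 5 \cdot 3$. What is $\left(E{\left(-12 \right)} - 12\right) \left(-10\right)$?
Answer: $-1230$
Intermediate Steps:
$E{\left(y \right)} = 135$ ($E{\left(y \right)} = 9 \cdot 5 \cdot 3 = 9 \cdot 15 = 135$)
$\left(E{\left(-12 \right)} - 12\right) \left(-10\right) = \left(135 - 12\right) \left(-10\right) = 123 \left(-10\right) = -1230$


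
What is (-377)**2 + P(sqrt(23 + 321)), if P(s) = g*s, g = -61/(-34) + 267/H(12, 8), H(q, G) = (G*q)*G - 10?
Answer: 142129 + 27658*sqrt(86)/6443 ≈ 1.4217e+5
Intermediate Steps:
H(q, G) = -10 + q*G**2 (H(q, G) = q*G**2 - 10 = -10 + q*G**2)
g = 13829/6443 (g = -61/(-34) + 267/(-10 + 12*8**2) = -61*(-1/34) + 267/(-10 + 12*64) = 61/34 + 267/(-10 + 768) = 61/34 + 267/758 = 13829/6443 ≈ 2.1464)
P(s) = 13829*s/6443
(-377)**2 + P(sqrt(23 + 321)) = (-377)**2 + 13829*sqrt(23 + 321)/6443 = 142129 + 13829*sqrt(344)/6443 = 142129 + 13829*(2*sqrt(86))/6443 = 142129 + 27658*sqrt(86)/6443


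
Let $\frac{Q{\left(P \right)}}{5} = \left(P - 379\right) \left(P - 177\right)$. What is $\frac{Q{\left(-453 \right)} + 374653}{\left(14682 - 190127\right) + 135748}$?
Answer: $- \frac{2995453}{39697} \approx -75.458$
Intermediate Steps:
$Q{\left(P \right)} = 5 \left(-379 + P\right) \left(-177 + P\right)$ ($Q{\left(P \right)} = 5 \left(P - 379\right) \left(P - 177\right) = 5 \left(-379 + P\right) \left(-177 + P\right)$)
$\frac{Q{\left(-453 \right)} + 374653}{\left(14682 - 190127\right) + 135748} = \frac{\left(335415 - -1259340 + 5 \left(-453\right)^{2}\right) + 374653}{\left(14682 - 190127\right) + 135748} = \frac{\left(335415 + 1259340 + 5 \cdot 205209\right) + 374653}{-175445 + 135748} = \frac{\left(335415 + 1259340 + 1026045\right) + 374653}{-39697} = \left(2620800 + 374653\right) \left(- \frac{1}{39697}\right) = 2995453 \left(- \frac{1}{39697}\right) = - \frac{2995453}{39697}$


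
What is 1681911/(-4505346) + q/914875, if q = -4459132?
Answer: -2403185649533/457980935750 ≈ -5.2473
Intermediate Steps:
1681911/(-4505346) + q/914875 = 1681911/(-4505346) - 4459132/914875 = 1681911*(-1/4505346) - 4459132*1/914875 = -186879/500594 - 4459132/914875 = -2403185649533/457980935750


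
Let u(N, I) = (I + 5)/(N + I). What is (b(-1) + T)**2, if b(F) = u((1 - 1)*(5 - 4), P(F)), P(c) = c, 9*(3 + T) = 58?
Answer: 25/81 ≈ 0.30864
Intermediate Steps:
T = 31/9 (T = -3 + (1/9)*58 = -3 + 58/9 = 31/9 ≈ 3.4444)
u(N, I) = (5 + I)/(I + N)
b(F) = (5 + F)/F (b(F) = (5 + F)/(F + (1 - 1)*(5 - 4)) = (5 + F)/(F + 0*1) = (5 + F)/(F + 0) = (5 + F)/F)
(b(-1) + T)**2 = ((5 - 1)/(-1) + 31/9)**2 = (-1*4 + 31/9)**2 = (-4 + 31/9)**2 = (-5/9)**2 = 25/81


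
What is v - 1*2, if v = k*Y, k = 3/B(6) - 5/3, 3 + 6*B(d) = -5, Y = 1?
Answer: -71/12 ≈ -5.9167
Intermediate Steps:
B(d) = -4/3 (B(d) = -1/2 + (1/6)*(-5) = -1/2 - 5/6 = -4/3)
k = -47/12 (k = 3/(-4/3) - 5/3 = 3*(-3/4) - 5*1/3 = -9/4 - 5/3 = -47/12 ≈ -3.9167)
v = -47/12 (v = -47/12*1 = -47/12 ≈ -3.9167)
v - 1*2 = -47/12 - 1*2 = -47/12 - 2 = -71/12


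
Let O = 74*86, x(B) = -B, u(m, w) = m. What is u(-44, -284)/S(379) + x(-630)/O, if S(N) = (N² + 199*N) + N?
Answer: 68983907/698261262 ≈ 0.098794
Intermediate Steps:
S(N) = N² + 200*N
O = 6364
u(-44, -284)/S(379) + x(-630)/O = -44*1/(379*(200 + 379)) - 1*(-630)/6364 = -44/(379*579) + 630*(1/6364) = -44/219441 + 315/3182 = 68983907/698261262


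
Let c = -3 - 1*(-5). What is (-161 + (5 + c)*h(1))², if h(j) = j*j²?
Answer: 23716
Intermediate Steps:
h(j) = j³
c = 2 (c = -3 + 5 = 2)
(-161 + (5 + c)*h(1))² = (-161 + (5 + 2)*1³)² = (-161 + 7*1)² = (-161 + 7)² = (-154)² = 23716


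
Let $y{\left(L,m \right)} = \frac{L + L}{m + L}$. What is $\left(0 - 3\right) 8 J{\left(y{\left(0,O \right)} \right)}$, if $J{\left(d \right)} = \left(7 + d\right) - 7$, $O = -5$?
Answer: $0$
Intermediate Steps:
$y{\left(L,m \right)} = \frac{2 L}{L + m}$
$J{\left(d \right)} = d$
$\left(0 - 3\right) 8 J{\left(y{\left(0,O \right)} \right)} = \left(0 - 3\right) 8 \cdot 2 \cdot 0 \frac{1}{0 - 5} = \left(-3\right) 8 \cdot 2 \cdot 0 \frac{1}{-5} = - 24 \cdot 2 \cdot 0 \left(- \frac{1}{5}\right) = \left(-24\right) 0 = 0$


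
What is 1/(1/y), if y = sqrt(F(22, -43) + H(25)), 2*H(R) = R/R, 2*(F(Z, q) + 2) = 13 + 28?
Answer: sqrt(19) ≈ 4.3589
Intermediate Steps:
F(Z, q) = 37/2 (F(Z, q) = -2 + (13 + 28)/2 = -2 + (1/2)*41 = -2 + 41/2 = 37/2)
H(R) = 1/2 (H(R) = (R/R)/2 = (1/2)*1 = 1/2)
y = sqrt(19) (y = sqrt(37/2 + 1/2) = sqrt(19) ≈ 4.3589)
1/(1/y) = 1/(1/(sqrt(19))) = 1/(sqrt(19)/19) = sqrt(19)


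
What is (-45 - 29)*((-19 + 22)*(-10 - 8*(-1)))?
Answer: 444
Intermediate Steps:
(-45 - 29)*((-19 + 22)*(-10 - 8*(-1))) = -222*(-10 + 8) = -222*(-2) = -74*(-6) = 444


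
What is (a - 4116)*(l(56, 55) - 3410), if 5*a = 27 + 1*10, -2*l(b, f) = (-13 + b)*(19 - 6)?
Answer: 151586797/10 ≈ 1.5159e+7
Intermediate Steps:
l(b, f) = 169/2 - 13*b/2 (l(b, f) = -(-13 + b)*(19 - 6)/2 = -(-13 + b)*13/2 = -(-169 + 13*b)/2 = 169/2 - 13*b/2)
a = 37/5 (a = (27 + 1*10)/5 = (27 + 10)/5 = (1/5)*37 = 37/5 ≈ 7.4000)
(a - 4116)*(l(56, 55) - 3410) = (37/5 - 4116)*((169/2 - 13/2*56) - 3410) = -20543*((169/2 - 364) - 3410)/5 = -20543*(-559/2 - 3410)/5 = -20543/5*(-7379/2) = 151586797/10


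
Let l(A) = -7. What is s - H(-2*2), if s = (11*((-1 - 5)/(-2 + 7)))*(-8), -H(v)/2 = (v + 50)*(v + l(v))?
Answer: -4532/5 ≈ -906.40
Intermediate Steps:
H(v) = -2*(-7 + v)*(50 + v) (H(v) = -2*(v + 50)*(v - 7) = -2*(50 + v)*(-7 + v) = -2*(-7 + v)*(50 + v))
s = 528/5 (s = (11*(-6/5))*(-8) = -66/5*(-8) = 528/5 ≈ 105.60)
s - H(-2*2) = 528/5 - (700 - (-172)*2 - 2*(-2*2)**2) = 528/5 - (700 - 86*(-4) - 2*(-4)**2) = 528/5 - (700 + 344 - 2*16) = 528/5 - (700 + 344 - 32) = 528/5 - 1*1012 = 528/5 - 1012 = -4532/5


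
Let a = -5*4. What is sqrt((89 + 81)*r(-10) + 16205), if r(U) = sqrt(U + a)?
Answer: sqrt(16205 + 170*I*sqrt(30)) ≈ 127.35 + 3.6557*I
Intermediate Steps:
a = -20
r(U) = sqrt(-20 + U) (r(U) = sqrt(U - 20) = sqrt(-20 + U))
sqrt((89 + 81)*r(-10) + 16205) = sqrt((89 + 81)*sqrt(-20 - 10) + 16205) = sqrt(170*sqrt(-30) + 16205) = sqrt(170*(I*sqrt(30)) + 16205) = sqrt(170*I*sqrt(30) + 16205) = sqrt(16205 + 170*I*sqrt(30))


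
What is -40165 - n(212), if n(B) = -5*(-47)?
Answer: -40400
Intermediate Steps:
n(B) = 235
-40165 - n(212) = -40165 - 1*235 = -40165 - 235 = -40400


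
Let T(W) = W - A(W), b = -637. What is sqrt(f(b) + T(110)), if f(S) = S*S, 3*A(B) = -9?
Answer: 3*sqrt(45098) ≈ 637.09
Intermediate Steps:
A(B) = -3 (A(B) = (1/3)*(-9) = -3)
T(W) = 3 + W (T(W) = W - 1*(-3) = W + 3 = 3 + W)
f(S) = S**2
sqrt(f(b) + T(110)) = sqrt((-637)**2 + (3 + 110)) = sqrt(405769 + 113) = sqrt(405882) = 3*sqrt(45098)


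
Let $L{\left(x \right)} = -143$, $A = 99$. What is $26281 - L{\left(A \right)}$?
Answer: $26424$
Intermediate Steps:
$26281 - L{\left(A \right)} = 26281 - -143 = 26281 + 143 = 26424$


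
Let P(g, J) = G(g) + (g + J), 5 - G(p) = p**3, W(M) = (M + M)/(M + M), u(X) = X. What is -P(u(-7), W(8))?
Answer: -342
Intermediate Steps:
W(M) = 1 (W(M) = (2*M)/((2*M)) = (2*M)*(1/(2*M)) = 1)
G(p) = 5 - p**3
P(g, J) = 5 + J + g - g**3 (P(g, J) = (5 - g**3) + (g + J) = (5 - g**3) + (J + g) = 5 + J + g - g**3)
-P(u(-7), W(8)) = -(5 + 1 - 7 - 1*(-7)**3) = -(5 + 1 - 7 - 1*(-343)) = -(5 + 1 - 7 + 343) = -1*342 = -342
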